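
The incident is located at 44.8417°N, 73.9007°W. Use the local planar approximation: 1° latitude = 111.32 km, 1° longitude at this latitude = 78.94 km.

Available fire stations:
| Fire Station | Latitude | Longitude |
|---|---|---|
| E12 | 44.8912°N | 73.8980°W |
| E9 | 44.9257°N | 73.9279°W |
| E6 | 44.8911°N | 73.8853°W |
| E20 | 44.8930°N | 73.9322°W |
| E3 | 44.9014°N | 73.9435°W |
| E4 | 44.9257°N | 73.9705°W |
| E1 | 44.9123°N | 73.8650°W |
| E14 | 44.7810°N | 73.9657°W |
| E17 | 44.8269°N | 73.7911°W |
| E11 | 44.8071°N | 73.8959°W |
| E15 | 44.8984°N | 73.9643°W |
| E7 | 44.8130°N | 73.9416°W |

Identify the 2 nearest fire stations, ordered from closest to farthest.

E11, E7

Distances from 44.8417°N, 73.9007°W:
E12: √((0.0495·111.32)² + (0.0027·78.94)²) = √(30.363847 + 0.045428) = 5.5145 km
E9: √((0.0840·111.32)² + (-0.0272·78.94)²) = √(87.438957 + 4.610330) = 9.5942 km
E6: √((0.0494·111.32)² + (0.0154·78.94)²) = √(30.241289 + 1.477868) = 5.6320 km
E20: √((0.0513·111.32)² + (-0.0315·78.94)²) = √(32.612277 + 6.183229) = 6.2286 km
E3: √((0.0597·111.32)² + (-0.0428·78.94)²) = √(44.166711 + 11.415154) = 7.4553 km
E4: √((0.0840·111.32)² + (-0.0698·78.94)²) = √(87.438957 + 30.360232) = 10.8535 km
E1: √((0.0706·111.32)² + (0.0357·78.94)²) = √(61.766899 + 7.942015) = 8.3492 km
E14: √((-0.0607·111.32)² + (-0.0650·78.94)²) = √(45.658725 + 26.328187) = 8.4845 km
E17: √((-0.0148·111.32)² + (0.1096·78.94)²) = √(2.714375 + 74.854059) = 8.8073 km
E11: √((-0.0346·111.32)² + (0.0048·78.94)²) = √(14.835377 + 0.143574) = 3.8703 km
E15: √((0.0567·111.32)² + (-0.0636·78.94)²) = √(39.839375 + 25.206264) = 8.0651 km
E7: √((-0.0287·111.32)² + (-0.0409·78.94)²) = √(10.207284 + 10.424155) = 4.5422 km
Sorted: E11 (3.8703 km) < E7 (4.5422 km) < E12 (5.5145 km) < E6 (5.6320 km) < …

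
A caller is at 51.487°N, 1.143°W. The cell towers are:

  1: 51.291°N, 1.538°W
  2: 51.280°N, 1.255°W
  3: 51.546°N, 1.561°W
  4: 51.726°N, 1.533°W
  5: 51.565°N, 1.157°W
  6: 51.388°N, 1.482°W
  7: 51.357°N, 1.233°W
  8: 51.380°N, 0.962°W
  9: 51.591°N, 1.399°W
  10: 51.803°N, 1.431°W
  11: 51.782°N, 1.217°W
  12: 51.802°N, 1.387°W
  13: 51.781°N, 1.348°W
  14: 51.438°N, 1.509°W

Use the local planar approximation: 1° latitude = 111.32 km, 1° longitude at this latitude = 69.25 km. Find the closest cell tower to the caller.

Distances from 51.487°N, 1.143°W:
1: √((-0.196·111.32)² + (-0.395·69.25)²) = √(476.05654 + 748.22764) = 34.990 km
2: √((-0.207·111.32)² + (-0.112·69.25)²) = √(530.99091 + 60.15554) = 24.314 km
3: √((0.059·111.32)² + (-0.418·69.25)²) = √(43.13705 + 837.89986) = 29.682 km
4: √((0.239·111.32)² + (-0.390·69.25)²) = √(707.85157 + 729.40506) = 37.911 km
5: √((0.078·111.32)² + (-0.014·69.25)²) = √(75.39379 + 0.93993) = 8.737 km
6: √((-0.099·111.32)² + (-0.339·69.25)²) = √(121.45539 + 551.11084) = 25.934 km
7: √((-0.130·111.32)² + (-0.090·69.25)²) = √(209.42721 + 38.84406) = 15.757 km
8: √((-0.107·111.32)² + (0.181·69.25)²) = √(141.87764 + 157.10742) = 17.291 km
9: √((0.104·111.32)² + (-0.256·69.25)²) = √(134.03341 + 314.28198) = 21.173 km
10: √((0.316·111.32)² + (-0.288·69.25)²) = √(1237.42977 + 397.76314) = 40.438 km
11: √((0.295·111.32)² + (-0.074·69.25)²) = √(1078.42619 + 26.26050) = 33.237 km
12: √((0.315·111.32)² + (-0.244·69.25)²) = √(1229.61033 + 285.50861) = 38.925 km
13: √((0.294·111.32)² + (-0.205·69.25)²) = √(1071.12722 + 201.53351) = 35.674 km
14: √((-0.049·111.32)² + (-0.366·69.25)²) = √(29.75353 + 642.39437) = 25.926 km
Minimum: 5 at 8.737 km.

5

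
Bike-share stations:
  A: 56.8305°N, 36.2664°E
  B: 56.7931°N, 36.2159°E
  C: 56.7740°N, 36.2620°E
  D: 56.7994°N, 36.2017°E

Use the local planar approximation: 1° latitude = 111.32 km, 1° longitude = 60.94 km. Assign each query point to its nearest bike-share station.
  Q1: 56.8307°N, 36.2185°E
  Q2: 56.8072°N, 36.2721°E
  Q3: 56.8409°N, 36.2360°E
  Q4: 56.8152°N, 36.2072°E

Q1→A; Q2→A; Q3→A; Q4→D

Q1 at 56.8307°N, 36.2185°E:
  A: √((-0.0002·111.32)² + (0.0479·60.94)²) = √(0.000496 + 8.520713) = 2.9191 km
  B: √((-0.0376·111.32)² + (-0.0026·60.94)²) = √(17.519515 + 0.025105) = 4.1886 km
  C: √((-0.0567·111.32)² + (0.0435·60.94)²) = √(39.839375 + 7.027218) = 6.8459 km
  D: √((-0.0313·111.32)² + (-0.0168·60.94)²) = √(12.140458 + 1.048150) = 3.6316 km
  → nearest: A (2.9191 km)
Q2 at 56.8072°N, 36.2721°E:
  A: √((0.0233·111.32)² + (-0.0057·60.94)²) = √(6.727570 + 0.120658) = 2.6169 km
  B: √((-0.0141·111.32)² + (-0.0562·60.94)²) = √(2.463682 + 11.729447) = 3.7674 km
  C: √((-0.0332·111.32)² + (-0.0101·60.94)²) = √(13.659115 + 0.378833) = 3.7467 km
  D: √((-0.0078·111.32)² + (-0.0704·60.94)²) = √(0.753938 + 18.405610) = 4.3772 km
  → nearest: A (2.6169 km)
Q3 at 56.8409°N, 36.2360°E:
  A: √((-0.0104·111.32)² + (0.0304·60.94)²) = √(1.340334 + 3.432038) = 2.1846 km
  B: √((-0.0478·111.32)² + (-0.0201·60.94)²) = √(28.314063 + 1.500365) = 5.4603 km
  C: √((-0.0669·111.32)² + (0.0260·60.94)²) = √(55.462396 + 2.510450) = 7.6140 km
  D: √((-0.0415·111.32)² + (-0.0343·60.94)²) = √(21.342367 + 4.369112) = 5.0706 km
  → nearest: A (2.1846 km)
Q4 at 56.8152°N, 36.2072°E:
  A: √((0.0153·111.32)² + (0.0592·60.94)²) = √(2.900877 + 13.015124) = 3.9895 km
  B: √((-0.0221·111.32)² + (0.0087·60.94)²) = √(6.052446 + 0.281089) = 2.5167 km
  C: √((-0.0412·111.32)² + (0.0548·60.94)²) = √(21.034918 + 11.152340) = 5.6734 km
  D: √((-0.0158·111.32)² + (-0.0055·60.94)²) = √(3.093574 + 0.112339) = 1.7905 km
  → nearest: D (1.7905 km)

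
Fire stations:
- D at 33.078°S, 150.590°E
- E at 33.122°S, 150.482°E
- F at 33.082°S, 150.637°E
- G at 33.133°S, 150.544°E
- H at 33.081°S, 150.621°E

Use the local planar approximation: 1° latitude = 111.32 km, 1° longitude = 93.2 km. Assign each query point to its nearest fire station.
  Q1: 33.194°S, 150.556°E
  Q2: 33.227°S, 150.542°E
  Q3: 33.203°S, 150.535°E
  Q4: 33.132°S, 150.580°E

Q1→G; Q2→G; Q3→G; Q4→G

Q1 at 33.194°S, 150.556°E:
  D: 13.296 km
  E: 10.574 km
  F: 14.575 km
  G: 6.882 km
  H: 13.962 km
  → nearest: G (6.882 km)
Q2 at 33.227°S, 150.542°E:
  D: 17.179 km
  E: 12.957 km
  F: 18.410 km
  G: 10.466 km
  H: 17.843 km
  → nearest: G (10.466 km)
Q3 at 33.203°S, 150.535°E:
  D: 14.829 km
  E: 10.281 km
  F: 16.487 km
  G: 7.837 km
  H: 15.770 km
  → nearest: G (7.837 km)
Q4 at 33.132°S, 150.580°E:
  D: 6.083 km
  E: 9.201 km
  F: 7.694 km
  G: 3.357 km
  H: 6.844 km
  → nearest: G (3.357 km)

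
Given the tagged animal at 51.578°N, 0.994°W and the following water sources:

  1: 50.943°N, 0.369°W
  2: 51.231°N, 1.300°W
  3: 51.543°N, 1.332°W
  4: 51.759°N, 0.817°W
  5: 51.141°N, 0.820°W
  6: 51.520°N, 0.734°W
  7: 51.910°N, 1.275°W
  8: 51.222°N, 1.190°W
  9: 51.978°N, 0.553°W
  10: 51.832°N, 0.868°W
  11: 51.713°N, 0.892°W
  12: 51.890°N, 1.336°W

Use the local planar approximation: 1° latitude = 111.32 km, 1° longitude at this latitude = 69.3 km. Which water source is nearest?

11

Distances from 51.578°N, 0.994°W:
1: 82.902 km
2: 44.066 km
3: 23.745 km
4: 23.589 km
5: 50.119 km
6: 19.140 km
7: 41.775 km
8: 41.893 km
9: 54.007 km
10: 29.593 km
11: 16.608 km
12: 42.048 km
Minimum: 11 at 16.608 km.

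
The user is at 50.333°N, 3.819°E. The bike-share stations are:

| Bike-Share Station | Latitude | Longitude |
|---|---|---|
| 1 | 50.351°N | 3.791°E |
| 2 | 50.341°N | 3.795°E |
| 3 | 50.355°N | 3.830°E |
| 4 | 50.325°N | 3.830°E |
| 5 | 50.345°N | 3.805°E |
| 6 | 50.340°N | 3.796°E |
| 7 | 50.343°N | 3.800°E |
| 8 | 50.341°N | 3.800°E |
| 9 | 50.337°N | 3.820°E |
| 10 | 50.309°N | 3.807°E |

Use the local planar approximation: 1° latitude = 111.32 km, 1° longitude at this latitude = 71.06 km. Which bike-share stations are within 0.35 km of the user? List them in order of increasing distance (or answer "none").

none

Distances from 50.333°N, 3.819°E:
1: 2.824 km
2: 1.924 km
3: 2.571 km
4: 1.185 km
5: 1.666 km
6: 1.811 km
7: 1.750 km
8: 1.617 km
9: 0.451 km
10: 2.804 km
Threshold 0.35 km: none within range.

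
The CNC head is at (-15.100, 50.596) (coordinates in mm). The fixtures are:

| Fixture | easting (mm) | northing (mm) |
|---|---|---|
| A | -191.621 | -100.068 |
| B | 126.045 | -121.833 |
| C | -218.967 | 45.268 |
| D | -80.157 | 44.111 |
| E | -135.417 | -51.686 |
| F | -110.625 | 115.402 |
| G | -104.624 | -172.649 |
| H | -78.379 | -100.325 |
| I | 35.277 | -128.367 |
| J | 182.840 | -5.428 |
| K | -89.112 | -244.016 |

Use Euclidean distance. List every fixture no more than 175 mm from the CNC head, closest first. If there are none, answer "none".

D, F, E, H

Distances from (-15.100, 50.596):
A: 232.076 mm
B: 222.831 mm
C: 203.937 mm
D: 65.379 mm
E: 157.917 mm
F: 115.433 mm
G: 240.526 mm
H: 163.650 mm
I: 185.918 mm
J: 205.716 mm
K: 303.766 mm
Threshold 175 mm: D (65.379 mm), F (115.433 mm), E (157.917 mm), H (163.650 mm) are within range.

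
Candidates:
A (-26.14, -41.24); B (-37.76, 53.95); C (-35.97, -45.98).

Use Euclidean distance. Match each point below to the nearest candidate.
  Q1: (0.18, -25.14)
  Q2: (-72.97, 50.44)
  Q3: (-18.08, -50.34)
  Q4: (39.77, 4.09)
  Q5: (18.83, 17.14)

Q1→A; Q2→B; Q3→A; Q4→A; Q5→B

Q1 at (0.18, -25.14):
  A: √((-26.32)² + (-16.10)²) = √(692.7424 + 259.2100) = 30.85
  B: √((-37.94)² + (79.09)²) = √(1439.4436 + 6255.2281) = 87.72
  C: √((-36.15)² + (-20.84)²) = √(1306.8225 + 434.3056) = 41.73
  → nearest: A (30.85)
Q2 at (-72.97, 50.44):
  A: √((46.83)² + (-91.68)²) = √(2193.0489 + 8405.2224) = 102.95
  B: √((35.21)² + (3.51)²) = √(1239.7441 + 12.3201) = 35.38
  C: √((37.00)² + (-96.42)²) = √(1369.0000 + 9296.8164) = 103.28
  → nearest: B (35.38)
Q3 at (-18.08, -50.34):
  A: √((-8.06)² + (9.10)²) = √(64.9636 + 82.8100) = 12.16
  B: √((-19.68)² + (104.29)²) = √(387.3024 + 10876.4041) = 106.13
  C: √((-17.89)² + (4.36)²) = √(320.0521 + 19.0096) = 18.41
  → nearest: A (12.16)
Q4 at (39.77, 4.09):
  A: √((-65.91)² + (-45.33)²) = √(4344.1281 + 2054.8089) = 79.99
  B: √((-77.53)² + (49.86)²) = √(6010.9009 + 2486.0196) = 92.18
  C: √((-75.74)² + (-50.07)²) = √(5736.5476 + 2507.0049) = 90.79
  → nearest: A (79.99)
Q5 at (18.83, 17.14):
  A: √((-44.97)² + (-58.38)²) = √(2022.3009 + 3408.2244) = 73.69
  B: √((-56.59)² + (36.81)²) = √(3202.4281 + 1354.9761) = 67.51
  C: √((-54.80)² + (-63.12)²) = √(3003.0400 + 3984.1344) = 83.59
  → nearest: B (67.51)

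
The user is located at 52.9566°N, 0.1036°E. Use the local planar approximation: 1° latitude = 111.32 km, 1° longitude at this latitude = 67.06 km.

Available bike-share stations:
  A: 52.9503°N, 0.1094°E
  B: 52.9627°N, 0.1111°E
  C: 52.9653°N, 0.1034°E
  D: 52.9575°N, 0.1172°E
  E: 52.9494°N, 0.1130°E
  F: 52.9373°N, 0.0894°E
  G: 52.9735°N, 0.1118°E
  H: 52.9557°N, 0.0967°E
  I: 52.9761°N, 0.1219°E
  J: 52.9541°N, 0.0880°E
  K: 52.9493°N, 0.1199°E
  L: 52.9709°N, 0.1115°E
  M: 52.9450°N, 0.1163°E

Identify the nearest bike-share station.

H

Distances from 52.9566°N, 0.1036°E:
A: √((-0.0063·111.32)² + (0.0058·67.06)²) = √(0.491844 + 0.151281) = 0.8020 km
B: √((0.0061·111.32)² + (0.0075·67.06)²) = √(0.461112 + 0.252959) = 0.8450 km
C: √((0.0087·111.32)² + (-0.0002·67.06)²) = √(0.937961 + 0.000180) = 0.9686 km
D: √((0.0009·111.32)² + (0.0136·67.06)²) = √(0.010038 + 0.831773) = 0.9175 km
E: √((-0.0072·111.32)² + (0.0094·67.06)²) = √(0.642409 + 0.397359) = 1.0197 km
F: √((-0.0193·111.32)² + (-0.0142·67.06)²) = √(4.615949 + 0.906784) = 2.3500 km
G: √((0.0169·111.32)² + (0.0082·67.06)²) = √(3.539320 + 0.302381) = 1.9600 km
H: √((-0.0009·111.32)² + (-0.0069·67.06)²) = √(0.010038 + 0.214104) = 0.4734 km
I: √((0.0195·111.32)² + (0.0183·67.06)²) = √(4.712112 + 1.506015) = 2.4936 km
J: √((-0.0025·111.32)² + (-0.0156·67.06)²) = √(0.077451 + 1.094401) = 1.0825 km
K: √((-0.0073·111.32)² + (0.0163·67.06)²) = √(0.660377 + 1.194820) = 1.3621 km
L: √((0.0143·111.32)² + (0.0079·67.06)²) = √(2.534069 + 0.280660) = 1.6777 km
M: √((-0.0116·111.32)² + (0.0127·67.06)²) = √(1.667487 + 0.725328) = 1.5469 km
Minimum: H at 0.4734 km.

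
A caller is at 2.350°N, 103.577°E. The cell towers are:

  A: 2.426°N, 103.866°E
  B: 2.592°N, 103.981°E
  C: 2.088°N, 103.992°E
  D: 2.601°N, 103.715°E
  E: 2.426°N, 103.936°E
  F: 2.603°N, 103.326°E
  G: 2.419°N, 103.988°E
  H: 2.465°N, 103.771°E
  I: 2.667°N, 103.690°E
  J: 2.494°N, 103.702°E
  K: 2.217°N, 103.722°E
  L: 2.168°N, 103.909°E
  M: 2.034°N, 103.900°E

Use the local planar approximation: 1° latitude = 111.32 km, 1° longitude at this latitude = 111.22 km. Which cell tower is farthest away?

C

Distances from 2.350°N, 103.577°E:
A: 33.237 km
B: 52.390 km
C: 54.599 km
D: 31.879 km
E: 40.814 km
F: 39.655 km
G: 46.352 km
H: 25.089 km
I: 37.460 km
J: 21.219 km
K: 21.892 km
L: 42.118 km
M: 50.279 km
Maximum: C at 54.599 km.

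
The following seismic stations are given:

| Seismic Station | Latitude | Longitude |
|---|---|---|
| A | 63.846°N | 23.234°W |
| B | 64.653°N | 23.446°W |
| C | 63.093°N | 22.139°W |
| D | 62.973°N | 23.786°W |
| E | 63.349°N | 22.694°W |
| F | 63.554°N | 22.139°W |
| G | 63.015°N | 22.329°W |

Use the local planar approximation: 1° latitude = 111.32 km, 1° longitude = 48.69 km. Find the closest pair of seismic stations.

Pairwise distances:
C–G: √((-0.078·111.32)² + (-0.190·48.69)²) = √(75.39379 + 85.58285) = 12.688 km
E–F: √((0.205·111.32)² + (0.555·48.69)²) = √(520.77978 + 730.23983) = 35.370 km
C–E: √((0.256·111.32)² + (-0.555·48.69)²) = √(812.13144 + 730.23983) = 39.273 km
E–G: √((-0.334·111.32)² + (0.365·48.69)²) = √(1382.41784 + 315.83865) = 41.210 km
C–F: √((0.461·111.32)² + (0.000·48.69)²) = √(2633.59049 + 0.00000) = 51.319 km
F–G: √((-0.539·111.32)² + (-0.190·48.69)²) = √(3600.17760 + 85.58285) = 60.710 km
A–E: √((-0.497·111.32)² + (0.540·48.69)²) = √(3060.97070 + 691.30081) = 61.256 km
A–F: √((-0.292·111.32)² + (1.095·48.69)²) = √(1056.60363 + 2842.54787) = 62.443 km
D–E: √((0.376·111.32)² + (1.092·48.69)²) = √(1751.95152 + 2826.99360) = 67.668 km
D–G: √((0.042·111.32)² + (1.457·48.69)²) = √(21.85974 + 5032.67230) = 71.095 km
C–D: √((-0.120·111.32)² + (-1.647·48.69)²) = √(178.44685 + 6430.82583) = 81.297 km
A–B: √((0.807·111.32)² + (-0.212·48.69)²) = √(8070.37035 + 106.54946) = 90.426 km
A–C: √((-0.753·111.32)² + (1.095·48.69)²) = √(7026.45627 + 2842.54787) = 99.343 km
A–D: √((-0.873·111.32)² + (-0.552·48.69)²) = √(9444.41110 + 722.36668) = 100.830 km
A–G: √((-0.831·111.32)² + (0.905·48.69)²) = √(8557.53025 + 1941.67575) = 102.466 km
D–F: √((0.581·111.32)² + (1.647·48.69)²) = √(4183.10398 + 6430.82583) = 103.024 km
B–F: √((-1.099·111.32)² + (1.307·48.69)²) = √(14967.24198 + 4049.77341) = 137.902 km
B–E: √((-1.304·111.32)² + (0.752·48.69)²) = √(21071.79721 + 1340.64944) = 149.708 km
B–C: √((-1.560·111.32)² + (1.307·48.69)²) = √(30157.51774 + 4049.77341) = 184.952 km
B–D: √((-1.680·111.32)² + (-0.340·48.69)²) = √(34975.58271 + 274.05478) = 187.749 km
B–G: √((-1.638·111.32)² + (1.117·48.69)²) = √(33248.66331 + 2957.91640) = 190.280 km
Closest pair: C–G at 12.688 km.

C and G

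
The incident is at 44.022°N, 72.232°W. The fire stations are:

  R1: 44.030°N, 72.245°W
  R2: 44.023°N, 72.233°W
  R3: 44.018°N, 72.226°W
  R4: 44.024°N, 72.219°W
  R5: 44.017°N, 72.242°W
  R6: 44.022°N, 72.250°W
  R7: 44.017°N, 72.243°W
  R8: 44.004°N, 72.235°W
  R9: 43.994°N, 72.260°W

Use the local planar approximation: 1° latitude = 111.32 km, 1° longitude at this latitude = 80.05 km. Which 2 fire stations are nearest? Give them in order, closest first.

Distances from 44.022°N, 72.232°W:
R1: √((0.008·111.32)² + (-0.013·80.05)²) = √(0.79310 + 1.08295) = 1.370 km
R2: √((0.001·111.32)² + (-0.001·80.05)²) = √(0.01239 + 0.00641) = 0.137 km
R3: √((-0.004·111.32)² + (0.006·80.05)²) = √(0.19827 + 0.23069) = 0.655 km
R4: √((0.002·111.32)² + (0.013·80.05)²) = √(0.04957 + 1.08295) = 1.064 km
R5: √((-0.005·111.32)² + (-0.010·80.05)²) = √(0.30980 + 0.64080) = 0.975 km
R6: √((0.000·111.32)² + (-0.018·80.05)²) = √(0.00000 + 2.07619) = 1.441 km
R7: √((-0.005·111.32)² + (-0.011·80.05)²) = √(0.30980 + 0.77537) = 1.042 km
R8: √((-0.018·111.32)² + (-0.003·80.05)²) = √(4.01505 + 0.05767) = 2.018 km
R9: √((-0.028·111.32)² + (-0.028·80.05)²) = √(9.71544 + 5.02387) = 3.839 km
Sorted: R2 (0.137 km) < R3 (0.655 km) < R5 (0.975 km) < R7 (1.042 km) < …

R2, R3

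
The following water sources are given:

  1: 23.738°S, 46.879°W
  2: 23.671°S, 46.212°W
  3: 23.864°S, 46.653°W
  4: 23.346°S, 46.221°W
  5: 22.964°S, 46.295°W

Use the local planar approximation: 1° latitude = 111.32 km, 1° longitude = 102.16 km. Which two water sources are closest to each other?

1 and 3

Pairwise distances:
1–2: √((0.067·111.32)² + (0.667·102.16)²) = √(55.62833 + 4643.15772) = 68.548 km
1–3: √((-0.126·111.32)² + (0.226·102.16)²) = √(196.73765 + 533.06313) = 27.015 km
1–4: √((0.392·111.32)² + (0.658·102.16)²) = √(1904.22617 + 4518.70048) = 80.143 km
1–5: √((0.774·111.32)² + (0.584·102.16)²) = √(7423.83510 + 3559.48742) = 104.801 km
2–3: √((-0.193·111.32)² + (-0.441·102.16)²) = √(461.59491 + 2029.73316) = 49.913 km
2–4: √((0.325·111.32)² + (-0.009·102.16)²) = √(1308.92004 + 0.84537) = 36.191 km
2–5: √((0.707·111.32)² + (-0.083·102.16)²) = √(6194.19999 + 71.89819) = 79.159 km
3–4: √((0.518·111.32)² + (0.432·102.16)²) = √(3325.10922 + 1947.73228) = 72.614 km
3–5: √((0.900·111.32)² + (0.358·102.16)²) = √(10037.63534 + 1337.60481) = 106.655 km
4–5: √((0.382·111.32)² + (-0.074·102.16)²) = √(1808.31099 + 57.15118) = 43.191 km
Closest pair: 1–3 at 27.015 km.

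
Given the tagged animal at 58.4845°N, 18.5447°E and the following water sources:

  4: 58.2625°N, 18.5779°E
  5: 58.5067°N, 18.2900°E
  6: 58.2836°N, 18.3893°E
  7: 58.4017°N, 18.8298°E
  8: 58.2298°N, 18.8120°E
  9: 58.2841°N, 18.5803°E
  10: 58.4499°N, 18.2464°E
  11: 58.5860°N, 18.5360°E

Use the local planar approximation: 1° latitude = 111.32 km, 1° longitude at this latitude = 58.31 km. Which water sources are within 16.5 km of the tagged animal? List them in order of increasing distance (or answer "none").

Distances from 58.4845°N, 18.5447°E:
4: 24.7887 km
5: 15.0558 km
6: 24.1302 km
7: 19.0085 km
8: 32.3548 km
9: 22.4049 km
10: 17.8152 km
11: 11.3104 km
Threshold 16.5 km: 11 (11.3104 km), 5 (15.0558 km) are within range.

11, 5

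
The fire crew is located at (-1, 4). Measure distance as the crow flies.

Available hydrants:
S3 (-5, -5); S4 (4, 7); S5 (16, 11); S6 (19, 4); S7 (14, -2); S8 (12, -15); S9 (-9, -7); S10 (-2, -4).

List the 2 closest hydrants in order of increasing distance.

Distances from (-1, 4):
S3: √((-4)² + (-9)²) = √(16.000 + 81.000) = 9.8
S4: √((5)² + (3)²) = √(25.000 + 9.000) = 5.8
S5: √((17)² + (7)²) = √(289.000 + 49.000) = 18.4
S6: √((20)² + (0)²) = √(400.000 + 0.000) = 20.0
S7: √((15)² + (-6)²) = √(225.000 + 36.000) = 16.2
S8: √((13)² + (-19)²) = √(169.000 + 361.000) = 23.0
S9: √((-8)² + (-11)²) = √(64.000 + 121.000) = 13.6
S10: √((-1)² + (-8)²) = √(1.000 + 64.000) = 8.1
Sorted: S4 (5.8) < S10 (8.1) < S3 (9.8) < S9 (13.6) < …

S4, S10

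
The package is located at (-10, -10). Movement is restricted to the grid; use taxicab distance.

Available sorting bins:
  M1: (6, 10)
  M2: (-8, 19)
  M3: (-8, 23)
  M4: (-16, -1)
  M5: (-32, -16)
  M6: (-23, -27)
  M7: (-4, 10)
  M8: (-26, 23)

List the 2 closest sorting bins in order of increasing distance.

Distances from (-10, -10):
M1: 36
M2: 31
M3: 35
M4: 15
M5: 28
M6: 30
M7: 26
M8: 49
Sorted: M4 (15) < M7 (26) < M5 (28) < M6 (30) < …

M4, M7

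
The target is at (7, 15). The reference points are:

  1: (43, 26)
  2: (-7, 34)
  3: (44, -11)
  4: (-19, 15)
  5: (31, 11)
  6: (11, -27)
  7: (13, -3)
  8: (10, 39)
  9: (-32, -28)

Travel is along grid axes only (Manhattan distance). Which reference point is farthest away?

Distances from (7, 15):
1: |36| + |11| = 36 + 11 = 47
2: |-14| + |19| = 14 + 19 = 33
3: |37| + |-26| = 37 + 26 = 63
4: |-26| + |0| = 26 + 0 = 26
5: |24| + |-4| = 24 + 4 = 28
6: |4| + |-42| = 4 + 42 = 46
7: |6| + |-18| = 6 + 18 = 24
8: |3| + |24| = 3 + 24 = 27
9: |-39| + |-43| = 39 + 43 = 82
Maximum: 9 at 82.

9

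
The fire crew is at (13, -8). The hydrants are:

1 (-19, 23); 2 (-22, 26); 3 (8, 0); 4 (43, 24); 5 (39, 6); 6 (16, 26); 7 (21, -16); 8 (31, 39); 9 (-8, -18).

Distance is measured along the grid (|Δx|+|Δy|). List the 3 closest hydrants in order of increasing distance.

3, 7, 9

Distances from (13, -8):
1: |-32| + |31| = 32 + 31 = 63
2: |-35| + |34| = 35 + 34 = 69
3: |-5| + |8| = 5 + 8 = 13
4: |30| + |32| = 30 + 32 = 62
5: |26| + |14| = 26 + 14 = 40
6: |3| + |34| = 3 + 34 = 37
7: |8| + |-8| = 8 + 8 = 16
8: |18| + |47| = 18 + 47 = 65
9: |-21| + |-10| = 21 + 10 = 31
Sorted: 3 (13) < 7 (16) < 9 (31) < 6 (37) < 5 (40) < …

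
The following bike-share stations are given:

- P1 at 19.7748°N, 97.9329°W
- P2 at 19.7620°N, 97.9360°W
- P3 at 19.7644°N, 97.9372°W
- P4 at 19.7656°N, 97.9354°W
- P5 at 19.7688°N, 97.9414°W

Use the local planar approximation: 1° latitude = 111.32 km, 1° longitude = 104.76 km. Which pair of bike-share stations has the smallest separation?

Pairwise distances:
P3–P4: 0.2311 km
P2–P3: 0.2953 km
P2–P4: 0.4057 km
P3–P5: 0.6584 km
P4–P5: 0.7225 km
P2–P5: 0.9450 km
P1–P4: 1.0571 km
P1–P5: 1.1131 km
P1–P3: 1.2423 km
P1–P2: 1.4614 km
Closest pair: P3–P4 at 0.2311 km.

P3 and P4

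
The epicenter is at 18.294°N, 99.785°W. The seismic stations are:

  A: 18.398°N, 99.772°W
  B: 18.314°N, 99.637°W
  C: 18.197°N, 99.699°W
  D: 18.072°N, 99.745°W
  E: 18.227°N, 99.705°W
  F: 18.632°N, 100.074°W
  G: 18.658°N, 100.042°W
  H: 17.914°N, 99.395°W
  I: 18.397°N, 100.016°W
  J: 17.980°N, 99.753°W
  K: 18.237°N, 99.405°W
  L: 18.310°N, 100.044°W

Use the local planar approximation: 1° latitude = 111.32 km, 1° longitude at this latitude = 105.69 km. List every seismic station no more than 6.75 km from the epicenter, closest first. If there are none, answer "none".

none

Distances from 18.294°N, 99.785°W:
A: √((0.104·111.32)² + (0.013·105.69)²) = √(134.03341 + 1.88779) = 11.659 km
B: √((0.020·111.32)² + (0.148·105.69)²) = √(4.95686 + 244.67592) = 15.800 km
C: √((-0.097·111.32)² + (0.086·105.69)²) = √(116.59767 + 82.61610) = 14.114 km
D: √((-0.222·111.32)² + (0.040·105.69)²) = √(610.73435 + 17.87260) = 25.072 km
E: √((-0.067·111.32)² + (0.080·105.69)²) = √(55.62833 + 71.49041) = 11.275 km
F: √((0.338·111.32)² + (-0.289·105.69)²) = √(1415.72792 + 932.96098) = 48.463 km
G: √((0.364·111.32)² + (-0.257·105.69)²) = √(1641.90930 + 737.79217) = 48.782 km
H: √((-0.380·111.32)² + (0.390·105.69)²) = √(1789.42536 + 1699.01420) = 59.063 km
I: √((0.103·111.32)² + (-0.231·105.69)²) = √(131.46824 + 596.06244) = 26.973 km
J: √((-0.314·111.32)² + (0.032·105.69)²) = √(1221.81567 + 11.43847) = 35.118 km
K: √((-0.057·111.32)² + (0.380·105.69)²) = √(40.26207 + 1613.00231) = 40.660 km
L: √((0.016·111.32)² + (-0.259·105.69)²) = √(3.17239 + 749.32000) = 27.432 km
Threshold 6.75 km: none within range.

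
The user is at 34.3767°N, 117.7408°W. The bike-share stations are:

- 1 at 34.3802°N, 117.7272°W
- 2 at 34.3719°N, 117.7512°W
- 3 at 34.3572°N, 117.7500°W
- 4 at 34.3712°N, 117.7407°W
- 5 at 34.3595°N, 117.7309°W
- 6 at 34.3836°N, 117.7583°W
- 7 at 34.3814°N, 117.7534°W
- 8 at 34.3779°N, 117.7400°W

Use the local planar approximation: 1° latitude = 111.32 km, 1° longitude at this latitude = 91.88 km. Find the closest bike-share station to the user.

Distances from 34.3767°N, 117.7408°W:
1: √((0.0035·111.32)² + (0.0136·91.88)²) = √(0.151804 + 1.561420) = 1.3089 km
2: √((-0.0048·111.32)² + (-0.0104·91.88)²) = √(0.285515 + 0.913080) = 1.0948 km
3: √((-0.0195·111.32)² + (-0.0092·91.88)²) = √(4.712112 + 0.714525) = 2.3295 km
4: √((-0.0055·111.32)² + (0.0001·91.88)²) = √(0.374862 + 0.000084) = 0.6123 km
5: √((-0.0172·111.32)² + (0.0099·91.88)²) = √(3.666091 + 0.827394) = 2.1198 km
6: √((0.0069·111.32)² + (-0.0175·91.88)²) = √(0.589990 + 2.585342) = 1.7819 km
7: √((0.0047·111.32)² + (-0.0126·91.88)²) = √(0.273742 + 1.340242) = 1.2704 km
8: √((0.0012·111.32)² + (0.0008·91.88)²) = √(0.017845 + 0.005403) = 0.1525 km
Minimum: 8 at 0.1525 km.

8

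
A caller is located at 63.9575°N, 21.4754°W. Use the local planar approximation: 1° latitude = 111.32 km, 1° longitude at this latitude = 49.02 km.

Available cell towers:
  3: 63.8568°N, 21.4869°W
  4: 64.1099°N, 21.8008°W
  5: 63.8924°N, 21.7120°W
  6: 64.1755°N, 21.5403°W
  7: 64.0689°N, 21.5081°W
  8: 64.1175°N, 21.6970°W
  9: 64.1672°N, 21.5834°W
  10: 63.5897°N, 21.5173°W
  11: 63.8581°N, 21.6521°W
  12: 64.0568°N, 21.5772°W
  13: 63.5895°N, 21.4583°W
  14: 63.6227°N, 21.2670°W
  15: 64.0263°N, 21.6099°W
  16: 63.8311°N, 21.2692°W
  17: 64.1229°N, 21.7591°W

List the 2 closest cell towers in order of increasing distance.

Distances from 63.9575°N, 21.4754°W:
3: 11.2241 km
4: 23.2864 km
5: 13.6761 km
6: 24.4754 km
7: 12.5042 km
8: 20.8624 km
9: 23.9366 km
10: 40.9950 km
11: 14.0523 km
12: 12.1283 km
13: 40.9743 km
14: 38.6447 km
15: 10.1058 km
16: 17.3251 km
17: 23.0742 km
Sorted: 15 (10.1058 km) < 3 (11.2241 km) < 12 (12.1283 km) < 7 (12.5042 km) < …

15, 3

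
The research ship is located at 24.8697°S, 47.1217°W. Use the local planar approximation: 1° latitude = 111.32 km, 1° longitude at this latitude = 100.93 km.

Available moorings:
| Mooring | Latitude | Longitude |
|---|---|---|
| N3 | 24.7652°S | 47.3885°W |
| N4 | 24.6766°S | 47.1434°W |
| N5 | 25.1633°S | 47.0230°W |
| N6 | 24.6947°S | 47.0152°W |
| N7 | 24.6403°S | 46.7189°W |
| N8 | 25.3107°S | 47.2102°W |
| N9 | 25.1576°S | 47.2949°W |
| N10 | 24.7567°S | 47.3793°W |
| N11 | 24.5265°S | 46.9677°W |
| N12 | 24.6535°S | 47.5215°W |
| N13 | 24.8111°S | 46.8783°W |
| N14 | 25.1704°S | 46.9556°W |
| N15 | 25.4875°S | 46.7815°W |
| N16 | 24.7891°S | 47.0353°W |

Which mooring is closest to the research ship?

Distances from 24.8697°S, 47.1217°W:
N3: √((0.1045·111.32)² + (-0.2668·100.93)²) = √(135.325293 + 725.123862) = 29.3334 km
N4: √((0.1931·111.32)² + (-0.0217·100.93)²) = √(462.073373 + 4.796893) = 21.6072 km
N5: √((-0.2936·111.32)² + (0.0987·100.93)²) = √(1068.214571 + 99.237280) = 34.1680 km
N6: √((0.1750·111.32)² + (0.1065·100.93)²) = √(379.509361 + 115.541968) = 22.2497 km
N7: √((0.2294·111.32)² + (0.4028·100.93)²) = √(652.128563 + 1652.796826) = 48.0096 km
N8: √((-0.4410·111.32)² + (-0.0885·100.93)²) = √(2410.036246 + 79.786073) = 49.8981 km
N9: √((-0.2879·111.32)² + (-0.1732·100.93)²) = √(1027.140196 + 305.588018) = 36.5066 km
N10: √((0.1130·111.32)² + (-0.2576·100.93)²) = √(158.235266 + 675.977536) = 28.8827 km
N11: √((0.3432·111.32)² + (0.1540·100.93)²) = √(1459.623859 + 241.591688) = 41.2458 km
N12: √((0.2162·111.32)² + (-0.3998·100.93)²) = √(579.238973 + 1628.268893) = 46.9841 km
N13: √((0.0586·111.32)² + (0.2434·100.93)²) = √(42.554121 + 603.506142) = 25.4177 km
N14: √((-0.3007·111.32)² + (0.1661·100.93)²) = √(1120.503588 + 281.047555) = 37.4373 km
N15: √((-0.6178·111.32)² + (0.3402·100.93)²) = √(4729.793752 + 1178.987404) = 76.8686 km
N16: √((0.0806·111.32)² + (0.0864·100.93)²) = √(80.503818 + 76.044539) = 12.5119 km
Minimum: N16 at 12.5119 km.

N16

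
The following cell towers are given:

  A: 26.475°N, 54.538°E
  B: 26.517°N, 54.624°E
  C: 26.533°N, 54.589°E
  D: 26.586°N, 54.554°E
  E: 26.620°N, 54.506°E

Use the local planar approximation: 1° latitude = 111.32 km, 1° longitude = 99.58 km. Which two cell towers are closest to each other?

Pairwise distances:
B–C: √((0.016·111.32)² + (-0.035·99.58)²) = √(3.17239 + 12.14732) = 3.914 km
D–E: √((0.034·111.32)² + (-0.048·99.58)²) = √(14.32532 + 22.84687) = 6.097 km
C–D: √((0.053·111.32)² + (-0.035·99.58)²) = √(34.80953 + 12.14732) = 6.853 km
A–C: √((0.058·111.32)² + (0.051·99.58)²) = √(41.68717 + 25.79197) = 8.215 km
A–B: √((0.042·111.32)² + (0.086·99.58)²) = √(21.85974 + 73.34004) = 9.757 km
B–D: √((0.069·111.32)² + (-0.070·99.58)²) = √(58.99899 + 48.58926) = 10.372 km
A–D: √((0.111·111.32)² + (0.016·99.58)²) = √(152.68359 + 2.53854) = 12.459 km
C–E: √((0.087·111.32)² + (-0.083·99.58)²) = √(93.79613 + 68.31254) = 12.732 km
B–E: √((0.103·111.32)² + (-0.118·99.58)²) = √(131.46824 + 138.07284) = 16.418 km
A–E: √((0.145·111.32)² + (-0.032·99.58)²) = √(260.54479 + 10.15416) = 16.453 km
Closest pair: B–C at 3.914 km.

B and C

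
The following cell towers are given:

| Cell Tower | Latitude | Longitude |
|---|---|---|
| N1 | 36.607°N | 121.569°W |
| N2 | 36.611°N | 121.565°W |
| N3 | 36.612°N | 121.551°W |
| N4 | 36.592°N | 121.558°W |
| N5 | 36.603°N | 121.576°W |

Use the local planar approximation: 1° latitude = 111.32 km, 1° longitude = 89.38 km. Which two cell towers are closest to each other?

N1 and N2

Pairwise distances:
N1–N2: 0.571 km
N1–N3: 1.702 km
N1–N4: 1.938 km
N1–N5: 0.768 km
N2–N3: 1.256 km
N2–N4: 2.206 km
N2–N5: 1.327 km
N3–N4: 2.313 km
N3–N5: 2.449 km
N4–N5: 2.022 km
Closest pair: N1–N2 at 0.571 km.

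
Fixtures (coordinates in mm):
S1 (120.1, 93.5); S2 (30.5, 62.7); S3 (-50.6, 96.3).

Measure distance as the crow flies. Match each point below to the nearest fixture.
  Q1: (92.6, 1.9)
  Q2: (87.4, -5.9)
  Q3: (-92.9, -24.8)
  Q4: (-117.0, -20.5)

Q1→S2; Q2→S2; Q3→S3; Q4→S3

Q1 at (92.6, 1.9):
  S1: √((27.5)² + (91.6)²) = √(756.250 + 8390.560) = 95.6 mm
  S2: √((-62.1)² + (60.8)²) = √(3856.410 + 3696.640) = 86.9 mm
  S3: √((-143.2)² + (94.4)²) = √(20506.240 + 8911.360) = 171.5 mm
  → nearest: S2 (86.9 mm)
Q2 at (87.4, -5.9):
  S1: √((32.7)² + (99.4)²) = √(1069.290 + 9880.360) = 104.6 mm
  S2: √((-56.9)² + (68.6)²) = √(3237.610 + 4705.960) = 89.1 mm
  S3: √((-138.0)² + (102.2)²) = √(19044.000 + 10444.840) = 171.7 mm
  → nearest: S2 (89.1 mm)
Q3 at (-92.9, -24.8):
  S1: √((213.0)² + (118.3)²) = √(45369.000 + 13994.890) = 243.6 mm
  S2: √((123.4)² + (87.5)²) = √(15227.560 + 7656.250) = 151.3 mm
  S3: √((42.3)² + (121.1)²) = √(1789.290 + 14665.210) = 128.3 mm
  → nearest: S3 (128.3 mm)
Q4 at (-117.0, -20.5):
  S1: √((237.1)² + (114.0)²) = √(56216.410 + 12996.000) = 263.1 mm
  S2: √((147.5)² + (83.2)²) = √(21756.250 + 6922.240) = 169.3 mm
  S3: √((66.4)² + (116.8)²) = √(4408.960 + 13642.240) = 134.4 mm
  → nearest: S3 (134.4 mm)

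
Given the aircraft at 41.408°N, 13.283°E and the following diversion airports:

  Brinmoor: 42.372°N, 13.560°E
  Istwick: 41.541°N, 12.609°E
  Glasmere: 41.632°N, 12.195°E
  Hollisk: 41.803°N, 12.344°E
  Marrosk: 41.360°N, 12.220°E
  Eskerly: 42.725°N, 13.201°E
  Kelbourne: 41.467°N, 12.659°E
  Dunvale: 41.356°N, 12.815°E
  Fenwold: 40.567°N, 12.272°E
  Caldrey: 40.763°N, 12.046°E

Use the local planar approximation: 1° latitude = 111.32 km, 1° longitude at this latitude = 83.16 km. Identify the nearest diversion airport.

Distances from 41.408°N, 13.283°E:
Brinmoor: √((0.964·111.32)² + (0.277·83.16)²) = √(11515.96836 + 530.62597) = 109.757 km
Istwick: √((0.133·111.32)² + (-0.674·83.16)²) = √(219.20461 + 3141.58456) = 57.972 km
Glasmere: √((0.224·111.32)² + (-1.088·83.16)²) = √(621.78814 + 8186.28296) = 93.851 km
Hollisk: √((0.395·111.32)² + (-0.939·83.16)²) = √(1933.48402 + 6097.61705) = 89.616 km
Marrosk: √((-0.048·111.32)² + (-1.063·83.16)²) = √(28.55150 + 7814.39734) = 88.560 km
Eskerly: √((1.317·111.32)² + (-0.082·83.16)²) = √(21494.03468 + 46.50040) = 146.767 km
Kelbourne: √((0.059·111.32)² + (-0.624·83.16)²) = √(43.13705 + 2692.76306) = 52.306 km
Dunvale: √((-0.052·111.32)² + (-0.468·83.16)²) = √(33.50835 + 1514.67922) = 39.347 km
Fenwold: √((-0.841·111.32)² + (-1.011·83.16)²) = √(8764.72687 + 7068.56527) = 125.830 km
Caldrey: √((-0.645·111.32)² + (-1.237·83.16)²) = √(5155.44104 + 10582.01470) = 125.449 km
Minimum: Dunvale at 39.347 km.

Dunvale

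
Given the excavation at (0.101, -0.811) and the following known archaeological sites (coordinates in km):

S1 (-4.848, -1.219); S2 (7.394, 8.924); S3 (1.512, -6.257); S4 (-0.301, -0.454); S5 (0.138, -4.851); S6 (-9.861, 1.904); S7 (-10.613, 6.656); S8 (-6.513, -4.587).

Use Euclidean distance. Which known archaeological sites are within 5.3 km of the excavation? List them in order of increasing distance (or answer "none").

S4, S5, S1

Distances from (0.101, -0.811):
S1: 4.966 km
S2: 12.164 km
S3: 5.626 km
S4: 0.538 km
S5: 4.040 km
S6: 10.325 km
S7: 13.059 km
S8: 7.616 km
Threshold 5.3 km: S4 (0.538 km), S5 (4.040 km), S1 (4.966 km) are within range.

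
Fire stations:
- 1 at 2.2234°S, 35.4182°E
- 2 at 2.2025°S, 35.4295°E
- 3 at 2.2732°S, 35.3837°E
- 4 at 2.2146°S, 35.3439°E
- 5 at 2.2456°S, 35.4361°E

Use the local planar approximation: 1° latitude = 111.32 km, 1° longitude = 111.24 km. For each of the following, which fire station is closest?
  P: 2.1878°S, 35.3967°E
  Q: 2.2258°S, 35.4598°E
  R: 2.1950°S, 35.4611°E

P at 2.1878°S, 35.3967°E:
  1: √((-0.0356·111.32)² + (0.0215·111.24)²) = √(15.705306 + 5.720038) = 4.6288 km
  2: √((-0.0147·111.32)² + (0.0328·111.24)²) = √(2.677818 + 13.312807) = 3.9988 km
  3: √((-0.0854·111.32)² + (-0.0130·111.24)²) = √(90.377877 + 2.091263) = 9.6161 km
  4: √((-0.0268·111.32)² + (-0.0528·111.24)²) = √(8.900532 + 34.497673) = 6.5877 km
  5: √((-0.0578·111.32)² + (0.0394·111.24)²) = √(41.400165 + 19.209427) = 7.7852 km
  → nearest: 2 (3.9988 km)
Q at 2.2258°S, 35.4598°E:
  1: √((0.0024·111.32)² + (-0.0416·111.24)²) = √(0.071379 + 21.414534) = 4.6353 km
  2: √((0.0233·111.32)² + (-0.0303·111.24)²) = √(6.727570 + 11.360756) = 4.2530 km
  3: √((-0.0474·111.32)² + (-0.0761·111.24)²) = √(27.842170 + 71.662388) = 9.9752 km
  4: √((0.0112·111.32)² + (-0.1159·111.24)²) = √(1.554470 + 166.222126) = 12.9529 km
  5: √((-0.0198·111.32)² + (-0.0237·111.24)²) = √(4.858216 + 6.950542) = 3.4364 km
  → nearest: 5 (3.4364 km)
R at 2.1950°S, 35.4611°E:
  1: √((-0.0284·111.32)² + (-0.0429·111.24)²) = √(9.995006 + 22.773855) = 5.7244 km
  2: √((-0.0075·111.32)² + (-0.0316·111.24)²) = √(0.697058 + 12.356519) = 3.6130 km
  3: √((-0.0782·111.32)² + (-0.0774·111.24)²) = √(75.780925 + 74.131687) = 12.2439 km
  4: √((-0.0196·111.32)² + (-0.1172·111.24)²) = √(4.760565 + 169.971921) = 13.2186 km
  5: √((-0.0506·111.32)² + (-0.0250·111.24)²) = √(31.728346 + 7.733961) = 6.2819 km
  → nearest: 2 (3.6130 km)

P→2; Q→5; R→2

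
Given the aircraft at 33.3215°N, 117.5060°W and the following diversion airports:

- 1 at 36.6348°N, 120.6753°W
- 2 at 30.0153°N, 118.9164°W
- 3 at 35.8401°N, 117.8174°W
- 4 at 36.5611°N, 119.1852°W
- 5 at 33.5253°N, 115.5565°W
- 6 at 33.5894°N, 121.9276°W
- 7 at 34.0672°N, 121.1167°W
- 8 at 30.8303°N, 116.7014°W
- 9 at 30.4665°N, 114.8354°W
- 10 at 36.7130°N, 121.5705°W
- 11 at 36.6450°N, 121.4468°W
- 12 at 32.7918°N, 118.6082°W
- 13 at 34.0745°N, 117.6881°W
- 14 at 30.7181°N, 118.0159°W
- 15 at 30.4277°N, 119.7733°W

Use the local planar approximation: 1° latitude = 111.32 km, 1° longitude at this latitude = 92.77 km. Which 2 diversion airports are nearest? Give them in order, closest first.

Distances from 33.3215°N, 117.5060°W:
1: √((3.3133·111.32)² + (-3.1693·92.77)²) = √(136040.405042 + 86445.385323) = 471.6840 km
2: √((-3.3062·111.32)² + (-1.4104·92.77)²) = √(135457.993557 + 17119.840405) = 390.6121 km
3: √((2.5186·111.32)² + (-0.3114·92.77)²) = √(78607.646429 + 834.549939) = 281.8549 km
4: √((3.2396·111.32)² + (-1.6792·92.77)²) = √(130055.635608 + 24267.216479) = 392.8395 km
5: √((0.2038·111.32)² + (1.9495·92.77)²) = √(514.700695 + 32708.572622) = 182.2725 km
6: √((0.2679·111.32)² + (-4.4216·92.77)²) = √(889.389141 + 168257.339040) = 411.2745 km
7: √((0.7457·111.32)² + (-3.6107·92.77)²) = √(6890.879912 + 112201.309380) = 345.0974 km
8: √((-2.4912·111.32)² + (0.8046·92.77)²) = √(76906.595382 + 5571.538933) = 287.1901 km
9: √((-2.8550·111.32)² + (2.6706·92.77)²) = √(101008.662506 + 61380.836473) = 402.9758 km
10: √((3.3915·111.32)² + (-4.0645·92.77)²) = √(142537.795646 + 142177.007463) = 533.5867 km
11: √((3.3235·111.32)² + (-3.9408·92.77)²) = √(136879.295583 + 133654.597443) = 520.1287 km
12: √((-0.5297·111.32)² + (-1.1022·92.77)²) = √(3477.013214 + 10455.286224) = 118.0352 km
13: √((0.7530·111.32)² + (-0.1821·92.77)²) = √(7026.456270 + 285.387538) = 85.5093 km
14: √((-2.6034·111.32)² + (-0.5099·92.77)²) = √(83990.118955 + 2237.613828) = 293.6456 km
15: √((-2.8938·111.32)² + (-2.2673·92.77)²) = √(103772.772497 + 44241.830673) = 384.7267 km
Sorted: 13 (85.5093 km) < 12 (118.0352 km) < 5 (182.2725 km) < 3 (281.8549 km) < …

13, 12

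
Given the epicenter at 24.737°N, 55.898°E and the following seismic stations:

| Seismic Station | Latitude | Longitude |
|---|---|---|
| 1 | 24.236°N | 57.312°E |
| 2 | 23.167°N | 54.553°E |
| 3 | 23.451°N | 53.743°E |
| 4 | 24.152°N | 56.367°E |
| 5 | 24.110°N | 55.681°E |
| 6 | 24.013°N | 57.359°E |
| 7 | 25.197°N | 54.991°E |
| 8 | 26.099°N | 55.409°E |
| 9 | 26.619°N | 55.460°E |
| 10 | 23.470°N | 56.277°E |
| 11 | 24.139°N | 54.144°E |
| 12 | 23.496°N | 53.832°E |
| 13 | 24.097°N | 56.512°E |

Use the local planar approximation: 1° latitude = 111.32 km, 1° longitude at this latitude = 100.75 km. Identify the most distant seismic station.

Distances from 24.737°N, 55.898°E:
1: 152.988 km
2: 221.152 km
3: 260.064 km
4: 80.459 km
5: 73.142 km
6: 167.816 km
7: 104.750 km
8: 159.421 km
9: 214.101 km
10: 146.120 km
11: 188.838 km
12: 249.822 km
13: 94.353 km
Maximum: 3 at 260.064 km.

3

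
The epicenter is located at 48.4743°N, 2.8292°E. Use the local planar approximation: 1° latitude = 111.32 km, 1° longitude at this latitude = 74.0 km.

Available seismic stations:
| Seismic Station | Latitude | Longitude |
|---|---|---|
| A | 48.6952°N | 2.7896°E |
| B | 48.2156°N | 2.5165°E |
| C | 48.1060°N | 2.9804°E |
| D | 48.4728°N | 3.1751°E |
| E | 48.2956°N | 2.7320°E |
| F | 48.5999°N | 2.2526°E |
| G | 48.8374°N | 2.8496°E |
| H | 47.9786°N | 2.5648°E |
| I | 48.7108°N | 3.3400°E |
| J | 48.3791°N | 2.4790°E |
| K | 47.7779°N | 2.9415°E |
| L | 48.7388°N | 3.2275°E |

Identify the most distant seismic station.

K

Distances from 48.4743°N, 2.8292°E:
A: 24.7646 km
B: 36.9432 km
C: 42.4985 km
D: 25.5971 km
E: 21.1533 km
F: 44.9008 km
G: 40.4485 km
H: 58.5473 km
I: 46.0641 km
J: 27.9980 km
K: 77.9674 km
L: 41.6616 km
Maximum: K at 77.9674 km.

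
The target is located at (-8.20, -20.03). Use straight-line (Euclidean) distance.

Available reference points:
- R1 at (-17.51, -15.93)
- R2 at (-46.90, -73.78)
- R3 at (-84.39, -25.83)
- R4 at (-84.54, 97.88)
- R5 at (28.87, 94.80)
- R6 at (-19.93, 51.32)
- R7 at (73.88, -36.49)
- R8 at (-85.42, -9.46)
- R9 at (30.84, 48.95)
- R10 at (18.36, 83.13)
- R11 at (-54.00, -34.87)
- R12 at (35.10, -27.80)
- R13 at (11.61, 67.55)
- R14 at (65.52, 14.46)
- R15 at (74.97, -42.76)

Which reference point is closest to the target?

Distances from (-8.20, -20.03):
R1: 10.17
R2: 66.23
R3: 76.41
R4: 140.47
R5: 120.67
R6: 72.31
R7: 83.71
R8: 77.94
R9: 79.26
R10: 106.52
R11: 48.14
R12: 43.99
R13: 89.79
R14: 81.39
R15: 86.22
Minimum: R1 at 10.17.

R1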